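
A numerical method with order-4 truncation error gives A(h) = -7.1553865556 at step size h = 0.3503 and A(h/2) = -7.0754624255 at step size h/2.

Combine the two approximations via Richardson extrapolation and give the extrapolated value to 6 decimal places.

-7.070134

The method has order 4: 2^4 = 16.
A(h/2) − A(h) = -7.0754624255 − (-7.1553865556) = 0.0799241301
Correction (A(h/2) − A(h))/(16 − 1) = 0.0799241301/15 = 0.0053282753
R = -7.0754624255 + 0.0053282753 = -7.0701341502
Gap between inputs: 7.992e-02; correction applied: +0.0053282753.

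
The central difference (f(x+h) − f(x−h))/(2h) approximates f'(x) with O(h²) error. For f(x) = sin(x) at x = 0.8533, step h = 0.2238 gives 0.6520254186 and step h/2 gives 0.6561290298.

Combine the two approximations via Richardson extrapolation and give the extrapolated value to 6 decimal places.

0.657497

Method order is 2; weight 2^2 = 4.
4·0.6561290298 − 0.6520254186 = 1.9724907006
R = 1.9724907006/3 = 0.6574969002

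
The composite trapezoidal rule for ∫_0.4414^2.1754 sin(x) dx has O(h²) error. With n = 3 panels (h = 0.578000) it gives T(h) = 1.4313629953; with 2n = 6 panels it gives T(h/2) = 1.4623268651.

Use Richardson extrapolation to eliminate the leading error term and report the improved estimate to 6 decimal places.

1.472648

With r = 2 the leading error scales as h^2, so the weight is 2^2 = 4.
2^2 × A(h/2) = 5.8493074604; minus A(h) gives 4.4179444651.
4.4179444651 ÷ 3 = 1.4726481550
Correction |R − A(h/2)| = 1.032e-02; gap |A(h/2) − A(h)| = 3.096e-02.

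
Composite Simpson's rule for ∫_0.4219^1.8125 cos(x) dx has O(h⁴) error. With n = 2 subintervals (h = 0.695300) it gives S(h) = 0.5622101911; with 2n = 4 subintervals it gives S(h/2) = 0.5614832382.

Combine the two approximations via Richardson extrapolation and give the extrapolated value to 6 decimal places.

Method order is 4; weight 2^4 = 16.
16 × 0.5614832382 − 0.5622101911 = 8.4215216201
8.4215216201 ÷ 15 = 0.5614347747

0.561435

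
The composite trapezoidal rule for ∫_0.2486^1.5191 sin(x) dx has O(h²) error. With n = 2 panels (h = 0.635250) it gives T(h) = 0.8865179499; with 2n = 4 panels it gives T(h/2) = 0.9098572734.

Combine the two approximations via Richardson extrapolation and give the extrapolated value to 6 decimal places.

Leading term ∝ h^2; use weight 4 = 2^2.
Top: 4(0.9098572734) − (0.8865179499) = 2.7529111437
(4 × 0.9098572734 − 0.8865179499)/(4 − 1) = 0.9176370479
Correction |R − A(h/2)| = 7.780e-03; gap |A(h/2) − A(h)| = 2.334e-02.

0.917637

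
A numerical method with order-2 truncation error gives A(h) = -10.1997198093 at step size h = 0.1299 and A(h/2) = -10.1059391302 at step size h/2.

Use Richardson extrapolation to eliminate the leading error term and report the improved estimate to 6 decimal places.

r = 2: numerator weight 4, denominator 3.
4×(-10.1059391302) − (-10.1997198093) = -30.2240367115
Denominator 4 − 1 = 3.
So the Richardson estimate is -10.0746789038.
Gap between inputs: 9.378e-02; correction applied: +0.0312602264.

-10.074679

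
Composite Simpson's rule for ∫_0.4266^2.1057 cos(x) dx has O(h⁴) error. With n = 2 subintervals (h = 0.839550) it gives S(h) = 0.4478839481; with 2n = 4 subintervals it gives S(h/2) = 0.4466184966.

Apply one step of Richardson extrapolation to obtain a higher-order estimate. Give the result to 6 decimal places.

0.446534

With r = 4 the leading error scales as h^4, so the weight is 2^4 = 16.
16 × 0.4466184966 − 0.4478839481 = 6.6980119975
Denominator 16 − 1 = 15.
(16 × 0.4466184966 − 0.4478839481)/(16 − 1) = 0.4465341332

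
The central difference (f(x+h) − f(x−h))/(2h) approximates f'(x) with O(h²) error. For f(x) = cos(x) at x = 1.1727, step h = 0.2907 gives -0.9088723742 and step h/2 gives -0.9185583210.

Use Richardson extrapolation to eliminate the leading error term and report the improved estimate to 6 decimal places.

Order 2 gives 2^r = 4 and 2^r − 1 = 3.
4*(-0.9185583210) = -3.6742332840; (-3.6742332840) − (-0.9088723742) = -2.7653609098
(4*(-0.9185583210) − (-0.9088723742))/(4 − 1) = -0.9217869699

-0.921787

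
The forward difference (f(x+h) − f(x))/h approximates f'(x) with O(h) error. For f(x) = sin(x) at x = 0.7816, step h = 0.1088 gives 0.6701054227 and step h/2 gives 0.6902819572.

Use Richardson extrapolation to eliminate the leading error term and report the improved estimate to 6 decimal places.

0.710458

Order 1 gives 2^r = 2 and 2^r − 1 = 1.
2 × 0.6902819572 = 1.3805639144; subtract 0.6701054227 → 0.7104584917
Divide by 2^1 − 1 = 1.
So the Richardson estimate is 0.7104584917.
Correction |R − A(h/2)| = 2.018e-02; gap |A(h/2) − A(h)| = 2.018e-02.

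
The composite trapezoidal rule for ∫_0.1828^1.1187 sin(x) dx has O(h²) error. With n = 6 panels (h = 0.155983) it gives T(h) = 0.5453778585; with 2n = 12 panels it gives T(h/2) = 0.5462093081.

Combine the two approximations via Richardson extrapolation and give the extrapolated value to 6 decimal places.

r = 2: numerator weight 4, denominator 3.
2^2*A(h/2) = 2.1848372324; minus A(h) gives 1.6394593739.
Denominator 4 − 1 = 3.
1.6394593739 ÷ 3 = 0.5464864580
Correction |R − A(h/2)| = 2.771e-04; gap |A(h/2) − A(h)| = 8.314e-04.

0.546486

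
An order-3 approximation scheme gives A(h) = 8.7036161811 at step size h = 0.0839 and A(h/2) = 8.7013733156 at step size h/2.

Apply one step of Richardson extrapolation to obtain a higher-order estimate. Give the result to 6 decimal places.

The method has order 3: 2^3 = 8.
Difference of the inputs: 8.7013733156 − 8.7036161811 = -0.0022428655
Correction (A(h/2) − A(h))/(8 − 1) = (-0.0022428655)/7 = -0.0003204094
R = 8.7013733156 − 0.0003204094 = 8.7010529062

8.701053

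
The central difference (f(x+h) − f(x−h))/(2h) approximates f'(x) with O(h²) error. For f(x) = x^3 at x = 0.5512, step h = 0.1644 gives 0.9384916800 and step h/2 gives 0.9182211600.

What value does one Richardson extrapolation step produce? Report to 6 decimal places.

0.911464

Leading term ∝ h^2; use weight 4 = 2^2.
4×0.9182211600 = 3.6728846400; 3.6728846400 − 0.9384916800 = 2.7343929600
Denominator 4 − 1 = 3.
R = 2.7343929600/3 = 0.9114643200
Correction |R − A(h/2)| = 6.757e-03; gap |A(h/2) − A(h)| = 2.027e-02.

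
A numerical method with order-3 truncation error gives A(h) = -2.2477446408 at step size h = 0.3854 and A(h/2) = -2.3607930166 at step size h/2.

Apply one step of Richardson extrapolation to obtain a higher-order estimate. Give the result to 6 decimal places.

Order 3 gives 2^r = 8 and 2^r − 1 = 7.
8 × (-2.3607930166) − (-2.2477446408) = -16.6385994920
Denominator 8 − 1 = 7.
Result: -2.3769427846
Correction |R − A(h/2)| = 1.615e-02; gap |A(h/2) − A(h)| = 1.130e-01.

-2.376943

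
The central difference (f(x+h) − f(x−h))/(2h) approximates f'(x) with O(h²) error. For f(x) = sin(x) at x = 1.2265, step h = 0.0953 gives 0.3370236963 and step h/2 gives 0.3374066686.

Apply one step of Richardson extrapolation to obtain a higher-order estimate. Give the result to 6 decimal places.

Leading term ∝ h^2; use weight 4 = 2^2.
4×0.3374066686 = 1.3496266744; subtract 0.3370236963 → 1.0126029781
Divide by 2^2 − 1 = 3.
1.0126029781 ÷ 3 = 0.3375343260
Correction |R − A(h/2)| = 1.277e-04; gap |A(h/2) − A(h)| = 3.830e-04.

0.337534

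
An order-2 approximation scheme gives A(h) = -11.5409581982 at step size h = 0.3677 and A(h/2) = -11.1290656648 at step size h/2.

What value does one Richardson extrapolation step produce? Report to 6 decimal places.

Method order is 2; weight 2^2 = 4.
4 × (-11.1290656648) = -44.5162626592; subtract (-11.5409581982) → -32.9753044610
Extrapolated: (-32.9753044610) / 3 = -10.9917681537
Correction |R − A(h/2)| = 1.373e-01; gap |A(h/2) − A(h)| = 4.119e-01.

-10.991768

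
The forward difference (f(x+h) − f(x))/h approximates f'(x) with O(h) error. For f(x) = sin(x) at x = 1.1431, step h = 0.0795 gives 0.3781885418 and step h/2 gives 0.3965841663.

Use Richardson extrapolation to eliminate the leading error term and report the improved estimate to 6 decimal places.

r = 1, so 2^r = 2.
Difference of the inputs: 0.3965841663 − 0.3781885418 = 0.0183956245
Divide by 2^1 − 1 = 1: 0.0183956245/1 = 0.0183956245
R = 0.3965841663 + 0.0183956245 = 0.4149797908
Correction |R − A(h/2)| = 1.840e-02; gap |A(h/2) − A(h)| = 1.840e-02.

0.414980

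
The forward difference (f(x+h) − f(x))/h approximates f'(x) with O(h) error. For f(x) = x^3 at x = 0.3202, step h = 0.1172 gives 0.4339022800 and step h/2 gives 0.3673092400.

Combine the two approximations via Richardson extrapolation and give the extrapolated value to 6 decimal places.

Leading term ∝ h^1; use weight 2 = 2^1.
Weighted: 0.7346184800 − 0.4339022800 = 0.3007162000
(2·0.3673092400 − 0.4339022800)/(2 − 1) = 0.3007162000

0.300716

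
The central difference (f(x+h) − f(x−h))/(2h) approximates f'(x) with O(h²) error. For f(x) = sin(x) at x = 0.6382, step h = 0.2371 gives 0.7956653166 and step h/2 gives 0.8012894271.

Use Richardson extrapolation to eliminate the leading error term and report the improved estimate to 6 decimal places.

0.803164

r = 2, so 2^r = 4.
2^2·A(h/2) = 3.2051577084; minus A(h) gives 2.4094923918.
Divide by 2^2 − 1 = 3.
Result: 0.8031641306
Shift from A(h/2): +0.0018747035.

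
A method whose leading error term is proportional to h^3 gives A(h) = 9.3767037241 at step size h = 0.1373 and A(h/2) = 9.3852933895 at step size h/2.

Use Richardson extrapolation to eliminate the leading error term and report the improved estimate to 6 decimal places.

9.386520

r = 3: numerator weight 8, denominator 7.
2^3*A(h/2) = 75.0823471160; minus A(h) gives 65.7056433919.
Denominator 8 − 1 = 7.
So the Richardson estimate is 9.3865204846.
Gap between inputs: 8.590e-03; correction applied: +0.0012270951.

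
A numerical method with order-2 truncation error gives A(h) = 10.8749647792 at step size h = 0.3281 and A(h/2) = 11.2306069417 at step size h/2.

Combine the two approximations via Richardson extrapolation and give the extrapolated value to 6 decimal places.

Method order is 2; weight 2^2 = 4.
4×11.2306069417 = 44.9224277668; subtract 10.8749647792 → 34.0474629876
Divide by 2^2 − 1 = 3.
(4×11.2306069417 − 10.8749647792)/(4 − 1) = 11.3491543292

11.349154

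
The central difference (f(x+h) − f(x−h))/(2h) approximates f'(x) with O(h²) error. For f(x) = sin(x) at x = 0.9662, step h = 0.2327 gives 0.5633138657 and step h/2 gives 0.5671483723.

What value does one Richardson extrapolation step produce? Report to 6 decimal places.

With r = 2 the leading error scales as h^2, so the weight is 2^2 = 4.
2^2·A(h/2) = 2.2685934892; minus A(h) gives 1.7052796235.
Divide by 2^2 − 1 = 3.
R = 1.7052796235/3 = 0.5684265412

0.568427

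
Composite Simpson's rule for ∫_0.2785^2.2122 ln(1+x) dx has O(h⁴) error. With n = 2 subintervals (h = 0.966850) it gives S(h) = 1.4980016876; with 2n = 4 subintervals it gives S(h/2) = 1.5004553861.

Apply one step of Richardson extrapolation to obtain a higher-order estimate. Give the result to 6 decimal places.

Method order is 4; weight 2^4 = 16.
16*1.5004553861 = 24.0072861776; 24.0072861776 − 1.4980016876 = 22.5092844900
Extrapolated: 22.5092844900 / 15 = 1.5006189660

1.500619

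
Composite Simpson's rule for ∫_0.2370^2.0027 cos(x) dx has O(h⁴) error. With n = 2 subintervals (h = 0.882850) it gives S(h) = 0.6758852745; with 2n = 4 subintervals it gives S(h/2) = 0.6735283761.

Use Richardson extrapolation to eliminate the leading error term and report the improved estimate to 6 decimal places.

0.673371

r = 4: numerator weight 16, denominator 15.
16*0.6735283761 − 0.6758852745 = 10.1005687431
Denominator 16 − 1 = 15.
Result: 0.6733712495
Shift from A(h/2): −0.0001571266.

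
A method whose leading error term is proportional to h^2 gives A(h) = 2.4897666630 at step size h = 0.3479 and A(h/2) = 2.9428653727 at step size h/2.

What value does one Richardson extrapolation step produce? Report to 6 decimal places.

3.093898

With r = 2 the leading error scales as h^2, so the weight is 2^2 = 4.
Top: 4(2.9428653727) − (2.4897666630) = 9.2816948278
Denominator 4 − 1 = 3.
R = 9.2816948278/3 = 3.0938982759
Shift from A(h/2): +0.1510329032.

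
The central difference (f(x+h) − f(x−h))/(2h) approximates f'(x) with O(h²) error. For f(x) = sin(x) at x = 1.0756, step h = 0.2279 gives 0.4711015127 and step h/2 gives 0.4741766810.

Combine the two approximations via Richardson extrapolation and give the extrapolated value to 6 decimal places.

0.475202

With r = 2 the leading error scales as h^2, so the weight is 2^2 = 4.
Top: 4(0.4741766810) − (0.4711015127) = 1.4256052113
Denominator 4 − 1 = 3.
Extrapolated: 1.4256052113 / 3 = 0.4752017371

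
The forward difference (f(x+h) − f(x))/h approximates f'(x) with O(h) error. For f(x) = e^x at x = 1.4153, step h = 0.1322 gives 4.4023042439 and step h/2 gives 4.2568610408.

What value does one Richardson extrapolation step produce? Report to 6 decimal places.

4.111418

With r = 1 the leading error scales as h^1, so the weight is 2^1 = 2.
2×4.2568610408 = 8.5137220816; 8.5137220816 − 4.4023042439 = 4.1114178377
(2×4.2568610408 − 4.4023042439)/(2 − 1) = 4.1114178377
Shift from A(h/2): −0.1454432031.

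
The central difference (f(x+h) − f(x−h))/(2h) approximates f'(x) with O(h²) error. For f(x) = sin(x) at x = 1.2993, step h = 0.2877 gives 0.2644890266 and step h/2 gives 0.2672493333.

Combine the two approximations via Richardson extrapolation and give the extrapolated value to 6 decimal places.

The method has order 2: 2^2 = 4.
4×0.2672493333 = 1.0689973332; subtract 0.2644890266 → 0.8045083066
0.8045083066 ÷ 3 = 0.2681694355

0.268169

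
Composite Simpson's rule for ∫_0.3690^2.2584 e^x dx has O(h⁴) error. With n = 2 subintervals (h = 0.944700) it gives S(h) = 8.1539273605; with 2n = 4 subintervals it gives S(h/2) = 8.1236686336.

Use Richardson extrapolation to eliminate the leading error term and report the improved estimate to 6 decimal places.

Leading term ∝ h^4; use weight 16 = 2^4.
16 × 8.1236686336 = 129.9786981376; subtract 8.1539273605 → 121.8247707771
(16 × 8.1236686336 − 8.1539273605)/(16 − 1) = 8.1216513851
Gap between inputs: 3.026e-02; correction applied: −0.0020172485.

8.121651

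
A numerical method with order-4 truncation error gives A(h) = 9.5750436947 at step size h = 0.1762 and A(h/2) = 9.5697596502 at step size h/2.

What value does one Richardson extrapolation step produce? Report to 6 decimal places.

r = 4, so 2^r = 16.
Top: 16(9.5697596502) − (9.5750436947) = 143.5411107085
143.5411107085 ÷ 15 = 9.5694073806
Gap between inputs: 5.284e-03; correction applied: −0.0003522696.

9.569407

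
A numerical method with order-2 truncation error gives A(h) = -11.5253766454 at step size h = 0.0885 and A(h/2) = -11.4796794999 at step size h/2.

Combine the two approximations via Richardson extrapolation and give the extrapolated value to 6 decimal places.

r = 2: numerator weight 4, denominator 3.
2^2×A(h/2) = -45.9187179996; minus A(h) gives -34.3933413542.
Divide by 2^2 − 1 = 3.
R = (-34.3933413542)/3 = -11.4644471181
Gap between inputs: 4.570e-02; correction applied: +0.0152323818.

-11.464447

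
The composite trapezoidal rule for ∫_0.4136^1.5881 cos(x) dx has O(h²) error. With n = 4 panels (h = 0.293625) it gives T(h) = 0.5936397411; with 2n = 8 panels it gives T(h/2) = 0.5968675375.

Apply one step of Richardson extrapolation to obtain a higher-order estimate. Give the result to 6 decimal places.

0.597943

Method order is 2; weight 2^2 = 4.
4×0.5968675375 − 0.5936397411 = 1.7938304089
Extrapolated: 1.7938304089 / 3 = 0.5979434696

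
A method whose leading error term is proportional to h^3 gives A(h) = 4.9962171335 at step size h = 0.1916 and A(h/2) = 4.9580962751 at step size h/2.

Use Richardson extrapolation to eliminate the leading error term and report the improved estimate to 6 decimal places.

4.952650

The method has order 3: 2^3 = 8.
2^3 × A(h/2) = 39.6647702008; minus A(h) gives 34.6685530673.
R = 34.6685530673/7 = 4.9526504382
Correction |R − A(h/2)| = 5.446e-03; gap |A(h/2) − A(h)| = 3.812e-02.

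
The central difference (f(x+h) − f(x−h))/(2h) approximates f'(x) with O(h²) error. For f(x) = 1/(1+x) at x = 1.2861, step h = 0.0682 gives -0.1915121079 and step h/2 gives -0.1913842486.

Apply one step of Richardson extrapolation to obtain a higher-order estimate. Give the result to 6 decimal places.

-0.191342

Leading term ∝ h^2; use weight 4 = 2^2.
Numerator 4·A(h/2) − A(h) = 4·(-0.1913842486) − (-0.1915121079) = -0.5740248865
Divide by 2^2 − 1 = 3.
(4·(-0.1913842486) − (-0.1915121079))/(4 − 1) = -0.1913416288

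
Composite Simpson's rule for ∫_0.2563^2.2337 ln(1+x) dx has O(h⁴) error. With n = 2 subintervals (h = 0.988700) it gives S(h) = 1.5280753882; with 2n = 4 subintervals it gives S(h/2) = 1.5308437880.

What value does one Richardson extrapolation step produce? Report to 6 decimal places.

1.531028

Order 4 gives 2^r = 16 and 2^r − 1 = 15.
16×1.5308437880 − 1.5280753882 = 22.9654252198
22.9654252198 ÷ 15 = 1.5310283480
Gap between inputs: 2.768e-03; correction applied: +0.0001845600.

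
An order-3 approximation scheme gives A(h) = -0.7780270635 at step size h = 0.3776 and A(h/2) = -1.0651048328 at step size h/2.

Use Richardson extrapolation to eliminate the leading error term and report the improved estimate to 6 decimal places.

Leading term ∝ h^3; use weight 8 = 2^3.
Top: 8(-1.0651048328) − (-0.7780270635) = -7.7428115989
Divide by 2^3 − 1 = 7.
Extrapolated: (-7.7428115989) / 7 = -1.1061159427
Gap between inputs: 2.871e-01; correction applied: −0.0410111099.

-1.106116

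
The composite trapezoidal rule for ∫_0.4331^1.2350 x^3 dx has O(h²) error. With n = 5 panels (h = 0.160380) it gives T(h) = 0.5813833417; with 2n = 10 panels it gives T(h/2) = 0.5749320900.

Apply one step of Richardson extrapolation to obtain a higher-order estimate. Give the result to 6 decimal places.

0.572782

Leading term ∝ h^2; use weight 4 = 2^2.
4 × 0.5749320900 = 2.2997283600; subtract 0.5813833417 → 1.7183450183
Divide by 2^2 − 1 = 3.
So the Richardson estimate is 0.5727816728.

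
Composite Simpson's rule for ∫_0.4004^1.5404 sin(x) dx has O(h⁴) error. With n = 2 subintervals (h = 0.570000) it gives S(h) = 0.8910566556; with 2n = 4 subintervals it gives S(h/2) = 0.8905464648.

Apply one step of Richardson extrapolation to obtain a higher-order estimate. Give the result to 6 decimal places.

0.890512

r = 4, so 2^r = 16.
16 × 0.8905464648 − 0.8910566556 = 13.3576867812
Divide by 2^4 − 1 = 15.
R = 13.3576867812/15 = 0.8905124521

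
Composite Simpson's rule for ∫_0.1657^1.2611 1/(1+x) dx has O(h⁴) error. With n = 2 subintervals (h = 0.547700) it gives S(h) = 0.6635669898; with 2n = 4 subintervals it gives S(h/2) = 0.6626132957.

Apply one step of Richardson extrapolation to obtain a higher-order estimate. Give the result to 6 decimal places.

0.662550

r = 4, so 2^r = 16.
Weighted: 10.6018127312 − 0.6635669898 = 9.9382457414
(16·0.6626132957 − 0.6635669898)/(16 − 1) = 0.6625497161
Shift from A(h/2): −0.0000635796.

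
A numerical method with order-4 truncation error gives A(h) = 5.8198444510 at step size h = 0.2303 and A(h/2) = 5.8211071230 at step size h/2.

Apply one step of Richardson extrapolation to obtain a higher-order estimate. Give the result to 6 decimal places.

Error is O(h^4); halving h shrinks it by 2^4 = 16.
Top: 16(5.8211071230) − (5.8198444510) = 87.3178695170
(16×5.8211071230 − 5.8198444510)/(16 − 1) = 5.8211913011

5.821191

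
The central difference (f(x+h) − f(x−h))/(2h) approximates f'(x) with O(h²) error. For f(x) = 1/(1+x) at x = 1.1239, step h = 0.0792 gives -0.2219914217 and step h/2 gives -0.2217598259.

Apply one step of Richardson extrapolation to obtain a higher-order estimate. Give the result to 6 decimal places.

r = 2, so 2^r = 4.
Difference of the inputs: -0.2217598259 − (-0.2219914217) = 0.0002315958
Divide by 2^2 − 1 = 3: 0.0002315958/3 = 0.0000771986
R = -0.2217598259 + 0.0000771986 = -0.2216826273
Gap between inputs: 2.316e-04; correction applied: +0.0000771986.

-0.221683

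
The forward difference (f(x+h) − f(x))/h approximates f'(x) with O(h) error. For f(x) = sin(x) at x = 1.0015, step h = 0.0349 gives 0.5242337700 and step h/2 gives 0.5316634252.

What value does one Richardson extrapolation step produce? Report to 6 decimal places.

With r = 1 the leading error scales as h^1, so the weight is 2^1 = 2.
A(h/2) − A(h) = 0.5316634252 − 0.5242337700 = 0.0074296552
Divide by 2^1 − 1 = 1: 0.0074296552/1 = 0.0074296552
R = A(h/2) + (A(h/2) − A(h))/1 = 0.5316634252 + 0.0074296552 = 0.5390930804

0.539093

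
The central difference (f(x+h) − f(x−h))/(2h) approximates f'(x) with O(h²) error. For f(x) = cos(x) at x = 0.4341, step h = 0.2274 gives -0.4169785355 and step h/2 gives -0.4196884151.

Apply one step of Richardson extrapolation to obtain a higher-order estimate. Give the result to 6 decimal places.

Error is O(h^2); halving h shrinks it by 2^2 = 4.
4 × (-0.4196884151) − (-0.4169785355) = -1.2617751249
Denominator 4 − 1 = 3.
So the Richardson estimate is -0.4205917083.
Gap between inputs: 2.710e-03; correction applied: −0.0009032932.

-0.420592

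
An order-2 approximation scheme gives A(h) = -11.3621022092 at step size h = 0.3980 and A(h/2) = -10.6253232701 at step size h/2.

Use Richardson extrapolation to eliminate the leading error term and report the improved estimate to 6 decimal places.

-10.379730

With r = 2 the leading error scales as h^2, so the weight is 2^2 = 4.
4×(-10.6253232701) = -42.5012930804; (-42.5012930804) − (-11.3621022092) = -31.1391908712
Divide by 2^2 − 1 = 3.
Result: -10.3797302904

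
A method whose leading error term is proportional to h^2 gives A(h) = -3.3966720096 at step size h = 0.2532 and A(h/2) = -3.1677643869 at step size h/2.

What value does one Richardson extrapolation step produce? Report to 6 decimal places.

-3.091462

With r = 2 the leading error scales as h^2, so the weight is 2^2 = 4.
A(h/2) − A(h) = -3.1677643869 − (-3.3966720096) = 0.2289076227
Correction (A(h/2) − A(h))/(4 − 1) = 0.2289076227/3 = 0.0763025409
R = A(h/2) + (A(h/2) − A(h))/3 = -3.1677643869 + 0.0763025409 = -3.0914618460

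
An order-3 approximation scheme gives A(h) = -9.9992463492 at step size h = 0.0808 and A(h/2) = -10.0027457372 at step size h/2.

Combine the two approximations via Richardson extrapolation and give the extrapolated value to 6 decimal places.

-10.003246

Order 3 gives 2^r = 8 and 2^r − 1 = 7.
Weighted: (-80.0219658976) − (-9.9992463492) = -70.0227195484
Denominator 8 − 1 = 7.
Result: -10.0032456498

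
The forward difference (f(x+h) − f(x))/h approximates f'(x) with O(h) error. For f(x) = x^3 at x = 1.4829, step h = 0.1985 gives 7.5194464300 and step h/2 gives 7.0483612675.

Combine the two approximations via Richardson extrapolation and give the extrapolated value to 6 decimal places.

Order 1 gives 2^r = 2 and 2^r − 1 = 1.
2^1*A(h/2) = 14.0967225350; minus A(h) gives 6.5772761050.
Extrapolated: 6.5772761050 / 1 = 6.5772761050

6.577276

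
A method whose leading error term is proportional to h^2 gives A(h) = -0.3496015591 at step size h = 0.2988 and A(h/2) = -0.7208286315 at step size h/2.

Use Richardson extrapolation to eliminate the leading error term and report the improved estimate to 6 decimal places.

-0.844571

Error is O(h^2); halving h shrinks it by 2^2 = 4.
Numerator 4 × A(h/2) − A(h) = 4 × (-0.7208286315) − (-0.3496015591) = -2.5337129669
Denominator 4 − 1 = 3.
So the Richardson estimate is -0.8445709890.
Gap between inputs: 3.712e-01; correction applied: −0.1237423575.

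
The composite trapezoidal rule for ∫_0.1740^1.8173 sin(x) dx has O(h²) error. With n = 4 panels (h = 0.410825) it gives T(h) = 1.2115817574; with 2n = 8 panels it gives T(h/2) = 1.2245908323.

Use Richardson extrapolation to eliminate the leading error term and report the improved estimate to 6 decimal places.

1.228927

r = 2, so 2^r = 4.
2^2·A(h/2) = 4.8983633292; minus A(h) gives 3.6867815718.
Divide by 2^2 − 1 = 3.
So the Richardson estimate is 1.2289271906.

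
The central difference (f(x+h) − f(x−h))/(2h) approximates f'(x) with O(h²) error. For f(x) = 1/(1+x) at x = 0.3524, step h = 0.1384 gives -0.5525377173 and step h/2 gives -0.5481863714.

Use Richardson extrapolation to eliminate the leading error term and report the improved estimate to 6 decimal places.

-0.546736

Leading term ∝ h^2; use weight 4 = 2^2.
Top: 4(-0.5481863714) − (-0.5525377173) = -1.6402077683
R = (-1.6402077683)/3 = -0.5467359228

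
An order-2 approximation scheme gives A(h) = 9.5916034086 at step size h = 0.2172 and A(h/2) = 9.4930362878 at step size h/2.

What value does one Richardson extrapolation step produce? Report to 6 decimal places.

9.460181

Order 2 gives 2^r = 4 and 2^r − 1 = 3.
4×9.4930362878 = 37.9721451512; 37.9721451512 − 9.5916034086 = 28.3805417426
(4×9.4930362878 − 9.5916034086)/(4 − 1) = 9.4601805809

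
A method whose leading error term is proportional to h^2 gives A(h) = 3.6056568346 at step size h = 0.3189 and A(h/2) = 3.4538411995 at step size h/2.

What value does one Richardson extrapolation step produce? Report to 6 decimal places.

Order 2 gives 2^r = 4 and 2^r − 1 = 3.
4×3.4538411995 = 13.8153647980; 13.8153647980 − 3.6056568346 = 10.2097079634
Divide by 2^2 − 1 = 3.
Result: 3.4032359878

3.403236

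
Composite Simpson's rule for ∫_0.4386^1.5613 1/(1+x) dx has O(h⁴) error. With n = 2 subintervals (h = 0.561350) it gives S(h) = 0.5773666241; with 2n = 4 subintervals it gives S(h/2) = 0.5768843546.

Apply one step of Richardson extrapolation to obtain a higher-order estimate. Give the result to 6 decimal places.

0.576852

Order 4 gives 2^r = 16 and 2^r − 1 = 15.
A(h/2) − A(h) = 0.5768843546 − 0.5773666241 = -0.0004822695
Divide by 2^4 − 1 = 15: (-0.0004822695)/15 = -0.0000321513
R = A(h/2) + (A(h/2) − A(h))/15 = 0.5768843546 − 0.0000321513 = 0.5768522033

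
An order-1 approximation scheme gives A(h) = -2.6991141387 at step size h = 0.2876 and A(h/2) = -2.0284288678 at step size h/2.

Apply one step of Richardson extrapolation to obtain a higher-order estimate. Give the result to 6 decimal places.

The method has order 1: 2^1 = 2.
2×(-2.0284288678) = -4.0568577356; (-4.0568577356) − (-2.6991141387) = -1.3577435969
Divide by 2^1 − 1 = 1.
(2×(-2.0284288678) − (-2.6991141387))/(2 − 1) = -1.3577435969

-1.357744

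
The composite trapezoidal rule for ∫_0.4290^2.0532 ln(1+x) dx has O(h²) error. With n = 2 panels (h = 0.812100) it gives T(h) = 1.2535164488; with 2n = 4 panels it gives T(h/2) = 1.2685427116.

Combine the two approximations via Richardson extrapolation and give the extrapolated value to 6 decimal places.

With r = 2 the leading error scales as h^2, so the weight is 2^2 = 4.
4×1.2685427116 − 1.2535164488 = 3.8206543976
Denominator 4 − 1 = 3.
(4×1.2685427116 − 1.2535164488)/(4 − 1) = 1.2735514659

1.273551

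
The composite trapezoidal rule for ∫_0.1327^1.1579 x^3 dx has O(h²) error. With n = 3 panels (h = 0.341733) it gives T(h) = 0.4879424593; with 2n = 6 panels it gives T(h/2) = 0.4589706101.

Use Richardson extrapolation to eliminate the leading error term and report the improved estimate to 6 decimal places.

Leading term ∝ h^2; use weight 4 = 2^2.
4 × 0.4589706101 = 1.8358824404; 1.8358824404 − 0.4879424593 = 1.3479399811
(4 × 0.4589706101 − 0.4879424593)/(4 − 1) = 0.4493133270
Gap between inputs: 2.897e-02; correction applied: −0.0096572831.

0.449313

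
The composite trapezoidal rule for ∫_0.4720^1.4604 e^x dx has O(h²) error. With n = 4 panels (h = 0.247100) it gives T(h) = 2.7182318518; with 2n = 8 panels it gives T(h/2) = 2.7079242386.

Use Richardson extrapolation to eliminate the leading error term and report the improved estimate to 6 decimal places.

2.704488

Error is O(h^2); halving h shrinks it by 2^2 = 4.
Numerator 4×A(h/2) − A(h) = 4×2.7079242386 − 2.7182318518 = 8.1134651026
(4×2.7079242386 − 2.7182318518)/(4 − 1) = 2.7044883675
Correction |R − A(h/2)| = 3.436e-03; gap |A(h/2) − A(h)| = 1.031e-02.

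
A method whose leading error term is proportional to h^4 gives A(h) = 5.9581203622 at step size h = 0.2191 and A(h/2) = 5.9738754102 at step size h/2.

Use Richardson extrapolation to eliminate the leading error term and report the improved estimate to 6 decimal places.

The method has order 4: 2^4 = 16.
2^4 × A(h/2) = 95.5820065632; minus A(h) gives 89.6238862010.
Extrapolated: 89.6238862010 / 15 = 5.9749257467
Gap between inputs: 1.576e-02; correction applied: +0.0010503365.

5.974926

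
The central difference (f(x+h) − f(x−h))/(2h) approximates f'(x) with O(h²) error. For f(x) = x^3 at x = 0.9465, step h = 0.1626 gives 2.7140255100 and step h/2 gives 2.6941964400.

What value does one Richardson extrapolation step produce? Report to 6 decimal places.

Error is O(h^2); halving h shrinks it by 2^2 = 4.
4*2.6941964400 − 2.7140255100 = 8.0627602500
Divide by 2^2 − 1 = 3.
8.0627602500 ÷ 3 = 2.6875867500
Correction |R − A(h/2)| = 6.610e-03; gap |A(h/2) − A(h)| = 1.983e-02.

2.687587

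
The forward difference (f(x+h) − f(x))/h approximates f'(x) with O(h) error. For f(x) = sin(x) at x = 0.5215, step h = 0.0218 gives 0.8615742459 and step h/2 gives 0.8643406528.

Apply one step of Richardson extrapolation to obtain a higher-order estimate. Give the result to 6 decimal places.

0.867107

The method has order 1: 2^1 = 2.
2*0.8643406528 − 0.8615742459 = 0.8671070597
Divide by 2^1 − 1 = 1.
(2*0.8643406528 − 0.8615742459)/(2 − 1) = 0.8671070597
Gap between inputs: 2.766e-03; correction applied: +0.0027664069.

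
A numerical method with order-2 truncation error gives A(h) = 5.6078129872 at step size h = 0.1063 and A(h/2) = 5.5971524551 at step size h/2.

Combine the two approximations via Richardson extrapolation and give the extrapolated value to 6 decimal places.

Order 2 gives 2^r = 4 and 2^r − 1 = 3.
2^2×A(h/2) = 22.3886098204; minus A(h) gives 16.7807968332.
Denominator 4 − 1 = 3.
Result: 5.5935989444
Correction |R − A(h/2)| = 3.554e-03; gap |A(h/2) − A(h)| = 1.066e-02.

5.593599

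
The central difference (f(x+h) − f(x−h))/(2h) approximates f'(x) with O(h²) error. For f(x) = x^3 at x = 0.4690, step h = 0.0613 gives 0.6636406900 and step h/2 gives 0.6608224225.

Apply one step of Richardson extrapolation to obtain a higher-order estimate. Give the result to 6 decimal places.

Order 2 gives 2^r = 4 and 2^r − 1 = 3.
4·0.6608224225 − 0.6636406900 = 1.9796490000
Divide by 2^2 − 1 = 3.
1.9796490000 ÷ 3 = 0.6598830000
Correction |R − A(h/2)| = 9.394e-04; gap |A(h/2) − A(h)| = 2.818e-03.

0.659883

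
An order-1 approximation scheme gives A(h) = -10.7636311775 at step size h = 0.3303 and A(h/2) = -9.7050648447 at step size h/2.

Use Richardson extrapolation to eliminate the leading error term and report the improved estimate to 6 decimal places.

Order 1 gives 2^r = 2 and 2^r − 1 = 1.
A(h/2) − A(h) = -9.7050648447 − (-10.7636311775) = 1.0585663328
Divide by 2^1 − 1 = 1: 1.0585663328/1 = 1.0585663328
R = -9.7050648447 + 1.0585663328 = -8.6464985119
Shift from A(h/2): +1.0585663328.

-8.646499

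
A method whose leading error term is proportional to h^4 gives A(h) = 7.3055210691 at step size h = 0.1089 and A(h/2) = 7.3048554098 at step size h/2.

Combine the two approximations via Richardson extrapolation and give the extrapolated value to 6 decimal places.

r = 4: numerator weight 16, denominator 15.
16 × 7.3048554098 = 116.8776865568; 116.8776865568 − 7.3055210691 = 109.5721654877
R = 109.5721654877/15 = 7.3048110325
Shift from A(h/2): −0.0000443773.

7.304811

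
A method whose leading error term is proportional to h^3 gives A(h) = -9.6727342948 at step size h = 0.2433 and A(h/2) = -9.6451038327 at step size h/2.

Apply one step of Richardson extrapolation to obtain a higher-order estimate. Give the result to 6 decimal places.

-9.641157

Order 3 gives 2^r = 8 and 2^r − 1 = 7.
8×(-9.6451038327) − (-9.6727342948) = -67.4880963668
Extrapolated: (-67.4880963668) / 7 = -9.6411566238
Correction |R − A(h/2)| = 3.947e-03; gap |A(h/2) − A(h)| = 2.763e-02.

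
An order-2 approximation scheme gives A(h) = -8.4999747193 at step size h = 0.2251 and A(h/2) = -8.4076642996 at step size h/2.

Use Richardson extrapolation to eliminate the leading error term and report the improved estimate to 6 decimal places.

r = 2, so 2^r = 4.
4*(-8.4076642996) = -33.6306571984; (-33.6306571984) − (-8.4999747193) = -25.1306824791
(-25.1306824791) ÷ 3 = -8.3768941597

-8.376894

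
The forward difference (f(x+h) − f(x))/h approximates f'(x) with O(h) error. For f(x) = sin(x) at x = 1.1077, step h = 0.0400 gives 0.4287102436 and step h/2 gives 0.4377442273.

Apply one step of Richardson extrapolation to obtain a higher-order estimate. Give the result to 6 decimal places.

0.446778

Method order is 1; weight 2^1 = 2.
Difference of the inputs: 0.4377442273 − 0.4287102436 = 0.0090339837
Correction (A(h/2) − A(h))/(2 − 1) = 0.0090339837/1 = 0.0090339837
R = 0.4377442273 + 0.0090339837 = 0.4467782110
Correction |R − A(h/2)| = 9.034e-03; gap |A(h/2) − A(h)| = 9.034e-03.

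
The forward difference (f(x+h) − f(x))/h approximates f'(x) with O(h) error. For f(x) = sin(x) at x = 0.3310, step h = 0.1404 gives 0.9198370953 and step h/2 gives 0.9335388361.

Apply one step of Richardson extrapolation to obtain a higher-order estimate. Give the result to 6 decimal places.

With r = 1 the leading error scales as h^1, so the weight is 2^1 = 2.
Numerator 2·A(h/2) − A(h) = 2·0.9335388361 − 0.9198370953 = 0.9472405769
Divide by 2^1 − 1 = 1.
0.9472405769 ÷ 1 = 0.9472405769

0.947241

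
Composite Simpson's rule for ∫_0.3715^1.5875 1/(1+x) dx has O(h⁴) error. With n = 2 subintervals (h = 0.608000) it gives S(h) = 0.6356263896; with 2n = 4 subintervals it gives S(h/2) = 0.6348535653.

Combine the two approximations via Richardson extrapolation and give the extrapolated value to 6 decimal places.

The method has order 4: 2^4 = 16.
16×0.6348535653 = 10.1576570448; subtract 0.6356263896 → 9.5220306552
Divide by 2^4 − 1 = 15.
So the Richardson estimate is 0.6348020437.

0.634802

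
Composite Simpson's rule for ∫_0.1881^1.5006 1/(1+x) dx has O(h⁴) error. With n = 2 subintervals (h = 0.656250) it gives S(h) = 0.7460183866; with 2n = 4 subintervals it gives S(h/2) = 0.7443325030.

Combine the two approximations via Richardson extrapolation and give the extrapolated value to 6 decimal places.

0.744220

r = 4: numerator weight 16, denominator 15.
16×0.7443325030 = 11.9093200480; subtract 0.7460183866 → 11.1633016614
R = 11.1633016614/15 = 0.7442201108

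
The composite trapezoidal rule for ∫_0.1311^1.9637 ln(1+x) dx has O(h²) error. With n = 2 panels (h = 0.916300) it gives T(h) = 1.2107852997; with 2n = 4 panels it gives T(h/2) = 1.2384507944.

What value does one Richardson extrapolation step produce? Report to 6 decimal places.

1.247673

Order 2 gives 2^r = 4 and 2^r − 1 = 3.
4×1.2384507944 = 4.9538031776; 4.9538031776 − 1.2107852997 = 3.7430178779
(4×1.2384507944 − 1.2107852997)/(4 − 1) = 1.2476726260
Gap between inputs: 2.767e-02; correction applied: +0.0092218316.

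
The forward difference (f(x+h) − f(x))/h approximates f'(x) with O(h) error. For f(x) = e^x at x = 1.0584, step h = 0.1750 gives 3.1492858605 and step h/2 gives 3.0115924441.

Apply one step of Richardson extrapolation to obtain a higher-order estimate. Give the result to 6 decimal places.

With r = 1 the leading error scales as h^1, so the weight is 2^1 = 2.
Numerator 2 × A(h/2) − A(h) = 2 × 3.0115924441 − 3.1492858605 = 2.8738990277
Denominator 2 − 1 = 1.
Result: 2.8738990277

2.873899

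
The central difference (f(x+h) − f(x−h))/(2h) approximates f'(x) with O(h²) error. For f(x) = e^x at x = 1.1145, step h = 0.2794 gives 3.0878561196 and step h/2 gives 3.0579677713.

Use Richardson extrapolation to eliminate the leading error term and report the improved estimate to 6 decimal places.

3.048005

With r = 2 the leading error scales as h^2, so the weight is 2^2 = 4.
4·3.0579677713 = 12.2318710852; subtract 3.0878561196 → 9.1440149656
Denominator 4 − 1 = 3.
R = 9.1440149656/3 = 3.0480049885
Shift from A(h/2): −0.0099627828.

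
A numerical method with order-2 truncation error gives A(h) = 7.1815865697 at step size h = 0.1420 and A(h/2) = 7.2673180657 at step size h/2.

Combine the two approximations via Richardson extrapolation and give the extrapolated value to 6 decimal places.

Method order is 2; weight 2^2 = 4.
2^2*A(h/2) = 29.0692722628; minus A(h) gives 21.8876856931.
R = 21.8876856931/3 = 7.2958952310
Shift from A(h/2): +0.0285771653.

7.295895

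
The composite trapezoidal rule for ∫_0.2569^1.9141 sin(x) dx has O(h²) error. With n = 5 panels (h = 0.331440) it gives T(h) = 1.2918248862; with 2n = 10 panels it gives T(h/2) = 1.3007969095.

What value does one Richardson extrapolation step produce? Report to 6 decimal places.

1.303788

The method has order 2: 2^2 = 4.
2^2 × A(h/2) = 5.2031876380; minus A(h) gives 3.9113627518.
3.9113627518 ÷ 3 = 1.3037875839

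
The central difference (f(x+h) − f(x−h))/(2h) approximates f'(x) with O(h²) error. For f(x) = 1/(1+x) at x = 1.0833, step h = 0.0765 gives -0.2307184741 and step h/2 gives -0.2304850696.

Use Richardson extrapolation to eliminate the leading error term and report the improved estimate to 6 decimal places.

-0.230407

Order 2 gives 2^r = 4 and 2^r − 1 = 3.
4×(-0.2304850696) = -0.9219402784; subtract (-0.2307184741) → -0.6912218043
R = (-0.6912218043)/3 = -0.2304072681
Shift from A(h/2): +0.0000778015.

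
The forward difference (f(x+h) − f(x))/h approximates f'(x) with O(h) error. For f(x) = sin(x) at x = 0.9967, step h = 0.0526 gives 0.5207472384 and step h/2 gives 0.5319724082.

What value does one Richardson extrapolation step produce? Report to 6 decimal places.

Error is O(h^1); halving h shrinks it by 2^1 = 2.
Difference of the inputs: 0.5319724082 − 0.5207472384 = 0.0112251698
Correction (A(h/2) − A(h))/(2 − 1) = 0.0112251698/1 = 0.0112251698
R = A(h/2) + (A(h/2) − A(h))/1 = 0.5319724082 + 0.0112251698 = 0.5431975780
Gap between inputs: 1.123e-02; correction applied: +0.0112251698.

0.543198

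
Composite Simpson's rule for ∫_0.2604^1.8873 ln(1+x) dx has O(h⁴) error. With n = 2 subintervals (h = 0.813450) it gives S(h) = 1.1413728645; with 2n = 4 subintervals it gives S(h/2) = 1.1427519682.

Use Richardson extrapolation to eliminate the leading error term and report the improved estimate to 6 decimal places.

r = 4, so 2^r = 16.
2^4×A(h/2) = 18.2840314912; minus A(h) gives 17.1426586267.
17.1426586267 ÷ 15 = 1.1428439084

1.142844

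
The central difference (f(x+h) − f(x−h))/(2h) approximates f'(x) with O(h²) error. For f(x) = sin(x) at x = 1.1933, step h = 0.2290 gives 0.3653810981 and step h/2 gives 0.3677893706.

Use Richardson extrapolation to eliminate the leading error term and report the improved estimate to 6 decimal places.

The method has order 2: 2^2 = 4.
Difference of the inputs: 0.3677893706 − 0.3653810981 = 0.0024082725
Divide by 2^2 − 1 = 3: 0.0024082725/3 = 0.0008027575
R = 0.3677893706 + 0.0008027575 = 0.3685921281

0.368592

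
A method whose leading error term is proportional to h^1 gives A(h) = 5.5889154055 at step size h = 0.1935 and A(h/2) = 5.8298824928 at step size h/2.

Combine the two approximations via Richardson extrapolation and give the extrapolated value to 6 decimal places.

Error is O(h^1); halving h shrinks it by 2^1 = 2.
A(h/2) − A(h) = 5.8298824928 − 5.5889154055 = 0.2409670873
Correction (A(h/2) − A(h))/(2 − 1) = 0.2409670873/1 = 0.2409670873
R = 5.8298824928 + 0.2409670873 = 6.0708495801
Shift from A(h/2): +0.2409670873.

6.070850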